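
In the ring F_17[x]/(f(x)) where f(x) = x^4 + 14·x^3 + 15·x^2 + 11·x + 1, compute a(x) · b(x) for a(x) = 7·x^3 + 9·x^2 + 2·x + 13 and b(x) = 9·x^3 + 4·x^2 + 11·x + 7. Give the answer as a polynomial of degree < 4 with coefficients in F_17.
a · b ≡ 8·x^3 + 16·x^2 + 16·x + 11 (mod f(x))

Multiply as integer polynomials: a · b = 63·x^6 + 109·x^5 + 131·x^4 + 273·x^3 + 137·x^2 + 157·x + 91. Reducing coefficients mod 17: a · b ≡ 12·x^6 + 7·x^5 + 12·x^4 + x^3 + x^2 + 4·x + 6. Now divide by f(x) = x^4 + 14·x^3 + 15·x^2 + 11·x + 1 in F_17[x], eliminating the leading term at each step:
  leading term 12·x^6: subtract (12·x^2)·f(x) = 12·x^6 + 15·x^5 + 10·x^4 + 13·x^3 + 12·x^2, leaving 9·x^5 + 2·x^4 + 5·x^3 + 6·x^2 + 4·x + 6 (coefficients mod 17)
  leading term 9·x^5: subtract (9·x)·f(x) = 9·x^5 + 7·x^4 + 16·x^3 + 14·x^2 + 9·x, leaving 12·x^4 + 6·x^3 + 9·x^2 + 12·x + 6 (coefficients mod 17)
  leading term 12·x^4: subtract (12)·f(x) = 12·x^4 + 15·x^3 + 10·x^2 + 13·x + 12, leaving 8·x^3 + 16·x^2 + 16·x + 11 (coefficients mod 17)
The degree is now < 4, so this is the remainder. Hence a · b ≡ 8·x^3 + 16·x^2 + 16·x + 11 in F_17[x]/(f).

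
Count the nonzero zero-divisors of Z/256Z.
In Z/256Z each nonzero element is either a unit (gcd with 256 is 1) or a zero-divisor (gcd > 1). The number of units is φ(256): factorise 256 = 2^8, so φ(256) = (2^8 − 2^7) = 128 = 128. The nonzero elements number 256 − 1 = 255. Hence the nonzero zero-divisors number 255 − 128 = 127.

Final answer: Z/256Z has 127 nonzero zero-divisors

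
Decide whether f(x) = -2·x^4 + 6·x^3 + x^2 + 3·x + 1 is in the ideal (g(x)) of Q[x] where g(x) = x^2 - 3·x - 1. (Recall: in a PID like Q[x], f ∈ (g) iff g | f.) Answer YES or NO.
In Q[x] the ideal (g) consists of all multiples of g, so f ∈ (g) iff g | f, i.e. iff the remainder of f on division by g is 0. Divide f by g (g is monic, so eliminate the leading term of the running remainder at each step):
  leading term -2·x^4: subtract (-2·x^2)·g(x) = -2·x^4 + 6·x^3 + 2·x^2, leaving -x^2 + 3·x + 1
  leading term -x^2: subtract (-1)·g(x) = -x^2 + 3·x + 1, leaving 0
The remainder is 0, so f(x) = g(x) · h(x) with h(x) = -2·x^2 - 1. Hence g | f, i.e. f ∈ (g).

Final answer: YES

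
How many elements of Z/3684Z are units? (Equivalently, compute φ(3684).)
An element a ∈ Z/3684Z is a unit iff gcd(a, 3684) = 1, so the number of units is φ(3684). φ is multiplicative, with φ(p^e) = p^e − p^(e−1). Factorise 3684 = 2^2 · 3 · 307. Then
  φ(3684) = (2^2 − 2^1) · (3 − 1) · (307 − 1) = 2 · 2 · 306 = 1224.

Final answer: Z/3684Z has φ(3684) = 1224 units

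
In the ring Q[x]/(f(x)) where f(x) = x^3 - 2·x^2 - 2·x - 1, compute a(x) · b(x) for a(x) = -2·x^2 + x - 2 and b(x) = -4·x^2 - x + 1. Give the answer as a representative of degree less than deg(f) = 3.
a · b ≡ 49·x^2 + 39·x + 12 (mod f(x))

First multiply in Q[x] without reducing: a · b = 8·x^4 - 2·x^3 + 5·x^2 + 3·x - 2. Now divide by f(x) = x^3 - 2·x^2 - 2·x - 1, eliminating the leading term at each step:
  leading term 8·x^4: subtract (8·x)·f(x) = 8·x^4 - 16·x^3 - 16·x^2 - 8·x, leaving 14·x^3 + 21·x^2 + 11·x - 2
  leading term 14·x^3: subtract (14)·f(x) = 14·x^3 - 28·x^2 - 28·x - 14, leaving 49·x^2 + 39·x + 12
The degree is now < 3, so this is the remainder. Hence a · b ≡ 49·x^2 + 39·x + 12 in Q[x]/(f).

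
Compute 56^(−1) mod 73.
Apply the extended Euclidean algorithm to (73, 56), tracking rows (r, s, t) with s·73 + t·56 = r. Each division r_prev = q·r_cur + r_new produces the new row as (previous row) − q·(current row):
  row A: (73, 1, 0)   [1·73 + 0·56 = 73]
  row B: (56, 0, 1)   [0·73 + 1·56 = 56]
  73 = 1·56 + 17   → row C = row A − 1·row B = (17, 1, −1)   [check: 1·73 − 1·56 = 17]
  56 = 3·17 + 5   → row D = row B − 3·row C = (5, −3, 4)   [check: −3·73 + 4·56 = 5]
  17 = 3·5 + 2   → row E = row C − 3·row D = (2, 10, −13)   [check: 10·73 − 13·56 = 2]
  5 = 2·2 + 1   → row F = row D − 2·row E = (1, −23, 30)   [check: −23·73 + 30·56 = 1]
  2 = 2·1 + 0   → remainder 0, stop. gcd = 1 (last nonzero row F).
The gcd is 1, so 56 is invertible mod 73. The last nonzero row gives −23·73 + 30·56 = 1, so t = 30. So 56^(−1) ≡ 30 (mod 73). Verify: 56 · 30 = 1680 ≡ 1 (mod 73). ✓

Final answer: 56^(−1) ≡ 30 (mod 73)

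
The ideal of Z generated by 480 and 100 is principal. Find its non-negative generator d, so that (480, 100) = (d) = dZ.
In the PID Z, (a, b) is generated by gcd(a, b). Compute gcd(480, 100) with the extended Euclidean algorithm, tracking rows (r, s, t) with s·480 + t·100 = r:
  row A: (480, 1, 0)   [1·480 + 0·100 = 480]
  row B: (100, 0, 1)   [0·480 + 1·100 = 100]
  480 = 4·100 + 80   → row C = row A − 4·row B = (80, 1, −4)   [check: 1·480 − 4·100 = 80]
  100 = 1·80 + 20   → row D = row B − 1·row C = (20, −1, 5)   [check: −1·480 + 5·100 = 20]
  80 = 4·20 + 0   → remainder 0, stop. gcd = 20 (last nonzero row D).
So gcd(480, 100) = 20, with Bézout identity −1·480 + 5·100 = 20. Containment (⊇): the Bézout identity exhibits 20 as an element of (480, 100), giving (20) ⊆ (480, 100). Containment (⊆): since 20 | 480 and 20 | 100 (480 = 20·24, 100 = 20·5), every Z-linear combination of 480 and 100 is divisible by 20, so (480, 100) ⊆ (20). Therefore (480, 100) = (20), d = 20.

Final answer: (480, 100) = (20); d = 20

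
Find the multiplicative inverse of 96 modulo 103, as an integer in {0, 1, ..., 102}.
96^(−1) ≡ 44 (mod 103)

Apply the extended Euclidean algorithm to (103, 96), tracking rows (r, s, t) with s·103 + t·96 = r. Each division r_prev = q·r_cur + r_new produces the new row as (previous row) − q·(current row):
  row A: (103, 1, 0)   [1·103 + 0·96 = 103]
  row B: (96, 0, 1)   [0·103 + 1·96 = 96]
  103 = 1·96 + 7   → row C = row A − 1·row B = (7, 1, −1)   [check: 1·103 − 1·96 = 7]
  96 = 13·7 + 5   → row D = row B − 13·row C = (5, −13, 14)   [check: −13·103 + 14·96 = 5]
  7 = 1·5 + 2   → row E = row C − 1·row D = (2, 14, −15)   [check: 14·103 − 15·96 = 2]
  5 = 2·2 + 1   → row F = row D − 2·row E = (1, −41, 44)   [check: −41·103 + 44·96 = 1]
  2 = 2·1 + 0   → remainder 0, stop. gcd = 1 (last nonzero row F).
The gcd is 1, so 96 is invertible mod 103. The last nonzero row gives −41·103 + 44·96 = 1, so t = 44. So 96^(−1) ≡ 44 (mod 103). Verify: 96 · 44 = 4224 ≡ 1 (mod 103). ✓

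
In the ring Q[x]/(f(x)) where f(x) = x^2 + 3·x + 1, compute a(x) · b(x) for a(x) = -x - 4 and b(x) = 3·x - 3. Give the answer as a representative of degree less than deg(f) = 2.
First multiply in Q[x] without reducing: a · b = -3·x^2 - 9·x + 12. Now divide by f(x) = x^2 + 3·x + 1, eliminating the leading term at each step:
  leading term -3·x^2: subtract (-3)·f(x) = -3·x^2 - 9·x - 3, leaving 15
The degree is now < 2, so this is the remainder. Hence a · b ≡ 15 in Q[x]/(f).

Final answer: a · b ≡ 15 (mod f(x))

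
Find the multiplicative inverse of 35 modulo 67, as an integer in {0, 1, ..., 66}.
35^(−1) ≡ 23 (mod 67)

Apply the extended Euclidean algorithm to (67, 35), tracking rows (r, s, t) with s·67 + t·35 = r. Each division r_prev = q·r_cur + r_new produces the new row as (previous row) − q·(current row):
  row A: (67, 1, 0)   [1·67 + 0·35 = 67]
  row B: (35, 0, 1)   [0·67 + 1·35 = 35]
  67 = 1·35 + 32   → row C = row A − 1·row B = (32, 1, −1)   [check: 1·67 − 1·35 = 32]
  35 = 1·32 + 3   → row D = row B − 1·row C = (3, −1, 2)   [check: −1·67 + 2·35 = 3]
  32 = 10·3 + 2   → row E = row C − 10·row D = (2, 11, −21)   [check: 11·67 − 21·35 = 2]
  3 = 1·2 + 1   → row F = row D − 1·row E = (1, −12, 23)   [check: −12·67 + 23·35 = 1]
  2 = 2·1 + 0   → remainder 0, stop. gcd = 1 (last nonzero row F).
The gcd is 1, so 35 is invertible mod 67. The last nonzero row gives −12·67 + 23·35 = 1, so t = 23. So 35^(−1) ≡ 23 (mod 67). Verify: 35 · 23 = 805 ≡ 1 (mod 67). ✓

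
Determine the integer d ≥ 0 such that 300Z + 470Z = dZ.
(300, 470) = (10); d = 10

In the PID Z, (a, b) is generated by gcd(a, b). Compute gcd(470, 300) with the extended Euclidean algorithm, tracking rows (r, s, t) with s·470 + t·300 = r:
  row A: (470, 1, 0)   [1·470 + 0·300 = 470]
  row B: (300, 0, 1)   [0·470 + 1·300 = 300]
  470 = 1·300 + 170   → row C = row A − 1·row B = (170, 1, −1)   [check: 1·470 − 1·300 = 170]
  300 = 1·170 + 130   → row D = row B − 1·row C = (130, −1, 2)   [check: −1·470 + 2·300 = 130]
  170 = 1·130 + 40   → row E = row C − 1·row D = (40, 2, −3)   [check: 2·470 − 3·300 = 40]
  130 = 3·40 + 10   → row F = row D − 3·row E = (10, −7, 11)   [check: −7·470 + 11·300 = 10]
  40 = 4·10 + 0   → remainder 0, stop. gcd = 10 (last nonzero row F).
So gcd(300, 470) = 10, with Bézout identity −7·470 + 11·300 = 10. Containment (⊇): the Bézout identity exhibits 10 as an element of (300, 470), giving (10) ⊆ (300, 470). Containment (⊆): since 10 | 300 and 10 | 470 (300 = 10·30, 470 = 10·47), every Z-linear combination of 300 and 470 is divisible by 10, so (300, 470) ⊆ (10). Therefore (300, 470) = (10), d = 10.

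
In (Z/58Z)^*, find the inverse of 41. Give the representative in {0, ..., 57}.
Apply the extended Euclidean algorithm to (58, 41), tracking rows (r, s, t) with s·58 + t·41 = r. Each division r_prev = q·r_cur + r_new produces the new row as (previous row) − q·(current row):
  row A: (58, 1, 0)   [1·58 + 0·41 = 58]
  row B: (41, 0, 1)   [0·58 + 1·41 = 41]
  58 = 1·41 + 17   → row C = row A − 1·row B = (17, 1, −1)   [check: 1·58 − 1·41 = 17]
  41 = 2·17 + 7   → row D = row B − 2·row C = (7, −2, 3)   [check: −2·58 + 3·41 = 7]
  17 = 2·7 + 3   → row E = row C − 2·row D = (3, 5, −7)   [check: 5·58 − 7·41 = 3]
  7 = 2·3 + 1   → row F = row D − 2·row E = (1, −12, 17)   [check: −12·58 + 17·41 = 1]
  3 = 3·1 + 0   → remainder 0, stop. gcd = 1 (last nonzero row F).
The gcd is 1, so 41 is invertible mod 58. The last nonzero row gives −12·58 + 17·41 = 1, so t = 17. So 41^(−1) ≡ 17 (mod 58). Verify: 41 · 17 = 697 ≡ 1 (mod 58). ✓

Final answer: 41^(−1) ≡ 17 (mod 58)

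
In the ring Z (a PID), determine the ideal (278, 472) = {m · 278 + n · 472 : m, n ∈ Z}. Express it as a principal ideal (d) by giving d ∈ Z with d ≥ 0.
(278, 472) = (2); d = 2

In the PID Z, (a, b) is generated by gcd(a, b). Compute gcd(472, 278) with the extended Euclidean algorithm, tracking rows (r, s, t) with s·472 + t·278 = r:
  row A: (472, 1, 0)   [1·472 + 0·278 = 472]
  row B: (278, 0, 1)   [0·472 + 1·278 = 278]
  472 = 1·278 + 194   → row C = row A − 1·row B = (194, 1, −1)   [check: 1·472 − 1·278 = 194]
  278 = 1·194 + 84   → row D = row B − 1·row C = (84, −1, 2)   [check: −1·472 + 2·278 = 84]
  194 = 2·84 + 26   → row E = row C − 2·row D = (26, 3, −5)   [check: 3·472 − 5·278 = 26]
  84 = 3·26 + 6   → row F = row D − 3·row E = (6, −10, 17)   [check: −10·472 + 17·278 = 6]
  26 = 4·6 + 2   → row G = row E − 4·row F = (2, 43, −73)   [check: 43·472 − 73·278 = 2]
  6 = 3·2 + 0   → remainder 0, stop. gcd = 2 (last nonzero row G).
So gcd(278, 472) = 2, with Bézout identity 43·472 − 73·278 = 2. Containment (⊇): the Bézout identity exhibits 2 as an element of (278, 472), giving (2) ⊆ (278, 472). Containment (⊆): since 2 | 278 and 2 | 472 (278 = 2·139, 472 = 2·236), every Z-linear combination of 278 and 472 is divisible by 2, so (278, 472) ⊆ (2). Therefore (278, 472) = (2), d = 2.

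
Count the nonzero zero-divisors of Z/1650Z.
Z/1650Z has 1249 nonzero zero-divisors

In Z/1650Z each nonzero element is either a unit (gcd with 1650 is 1) or a zero-divisor (gcd > 1). The number of units is φ(1650): factorise 1650 = 2 · 3 · 5^2 · 11, so φ(1650) = (2 − 1) · (3 − 1) · (5^2 − 5^1) · (11 − 1) = 1 · 2 · 20 · 10 = 400. The nonzero elements number 1650 − 1 = 1649. Hence the nonzero zero-divisors number 1649 − 400 = 1249.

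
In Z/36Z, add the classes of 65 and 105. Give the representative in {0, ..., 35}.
Reduce the summands first: 65 ≡ 29, 105 ≡ 33 (mod 36), so 65 + 105 ≡ 29 + 33 (mod 36). 29 + 33 = 62; 62 = 1·36 + 26, so (65 + 105) mod 36 = 26.

Final answer: 26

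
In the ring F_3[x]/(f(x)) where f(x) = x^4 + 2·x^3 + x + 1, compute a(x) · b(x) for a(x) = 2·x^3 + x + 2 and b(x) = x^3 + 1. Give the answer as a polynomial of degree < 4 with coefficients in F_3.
a · b ≡ 2·x^3 + 2·x^2 + 2·x + 2 (mod f(x))

Multiply as integer polynomials: a · b = 2·x^6 + x^4 + 4·x^3 + x + 2. Reducing coefficients mod 3: a · b ≡ 2·x^6 + x^4 + x^3 + x + 2. Now divide by f(x) = x^4 + 2·x^3 + x + 1 in F_3[x], eliminating the leading term at each step:
  leading term 2·x^6: subtract (2·x^2)·f(x) = 2·x^6 + x^5 + 2·x^3 + 2·x^2, leaving 2·x^5 + x^4 + 2·x^3 + x^2 + x + 2 (coefficients mod 3)
  leading term 2·x^5: subtract (2·x)·f(x) = 2·x^5 + x^4 + 2·x^2 + 2·x, leaving 2·x^3 + 2·x^2 + 2·x + 2 (coefficients mod 3)
The degree is now < 4, so this is the remainder. Hence a · b ≡ 2·x^3 + 2·x^2 + 2·x + 2 in F_3[x]/(f).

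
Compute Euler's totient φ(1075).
φ is multiplicative, with φ(p^e) = p^e − p^(e−1). Factorise 1075 = 5^2 · 43. Then
  φ(1075) = (5^2 − 5^1) · (43 − 1) = 20 · 42 = 840.

Final answer: φ(1075) = 840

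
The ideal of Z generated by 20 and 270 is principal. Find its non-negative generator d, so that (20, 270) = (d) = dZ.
(20, 270) = (10); d = 10

In the PID Z, (a, b) is generated by gcd(a, b). Compute gcd(270, 20) with the extended Euclidean algorithm, tracking rows (r, s, t) with s·270 + t·20 = r:
  row A: (270, 1, 0)   [1·270 + 0·20 = 270]
  row B: (20, 0, 1)   [0·270 + 1·20 = 20]
  270 = 13·20 + 10   → row C = row A − 13·row B = (10, 1, −13)   [check: 1·270 − 13·20 = 10]
  20 = 2·10 + 0   → remainder 0, stop. gcd = 10 (last nonzero row C).
So gcd(20, 270) = 10, with Bézout identity 1·270 − 13·20 = 10. Containment (⊇): the Bézout identity exhibits 10 as an element of (20, 270), giving (10) ⊆ (20, 270). Containment (⊆): since 10 | 20 and 10 | 270 (20 = 10·2, 270 = 10·27), every Z-linear combination of 20 and 270 is divisible by 10, so (20, 270) ⊆ (10). Therefore (20, 270) = (10), d = 10.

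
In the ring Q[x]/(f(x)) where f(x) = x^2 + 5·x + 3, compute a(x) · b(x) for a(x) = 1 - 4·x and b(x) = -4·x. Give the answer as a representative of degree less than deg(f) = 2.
a · b ≡ -84·x - 48 (mod f(x))

First multiply in Q[x] without reducing: a · b = 16·x^2 - 4·x. Now divide by f(x) = x^2 + 5·x + 3, eliminating the leading term at each step:
  leading term 16·x^2: subtract (16)·f(x) = 16·x^2 + 80·x + 48, leaving -84·x - 48
The degree is now < 2, so this is the remainder. Hence a · b ≡ -84·x - 48 in Q[x]/(f).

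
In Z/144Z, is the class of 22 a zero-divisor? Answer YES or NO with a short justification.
YES

gcd(22, 144) = 2 > 1, so 22 is not a unit in Z/144Z. In Z/nZ every nonzero non-unit is a zero-divisor: explicitly, take b = 144/gcd = 72 ≠ 0 (mod 144); then 22·72 = 1584 = 11·144, i.e. 22·72 ≡ 0 (mod 144). So 22 is a zero-divisor.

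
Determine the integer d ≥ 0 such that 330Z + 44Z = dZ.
(330, 44) = (22); d = 22

In the PID Z, (a, b) is generated by gcd(a, b). Compute gcd(330, 44) with the extended Euclidean algorithm, tracking rows (r, s, t) with s·330 + t·44 = r:
  row A: (330, 1, 0)   [1·330 + 0·44 = 330]
  row B: (44, 0, 1)   [0·330 + 1·44 = 44]
  330 = 7·44 + 22   → row C = row A − 7·row B = (22, 1, −7)   [check: 1·330 − 7·44 = 22]
  44 = 2·22 + 0   → remainder 0, stop. gcd = 22 (last nonzero row C).
So gcd(330, 44) = 22, with Bézout identity 1·330 − 7·44 = 22. Containment (⊇): the Bézout identity exhibits 22 as an element of (330, 44), giving (22) ⊆ (330, 44). Containment (⊆): since 22 | 330 and 22 | 44 (330 = 22·15, 44 = 22·2), every Z-linear combination of 330 and 44 is divisible by 22, so (330, 44) ⊆ (22). Therefore (330, 44) = (22), d = 22.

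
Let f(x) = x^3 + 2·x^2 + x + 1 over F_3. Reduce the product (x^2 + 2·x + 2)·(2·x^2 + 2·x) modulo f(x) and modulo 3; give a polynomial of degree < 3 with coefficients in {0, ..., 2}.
a · b ≡ 2·x^2 + 1 (mod f(x))

Multiply as integer polynomials: a · b = 2·x^4 + 6·x^3 + 8·x^2 + 4·x. Reducing coefficients mod 3: a · b ≡ 2·x^4 + 2·x^2 + x. Now divide by f(x) = x^3 + 2·x^2 + x + 1 in F_3[x], eliminating the leading term at each step:
  leading term 2·x^4: subtract (2·x)·f(x) = 2·x^4 + x^3 + 2·x^2 + 2·x, leaving 2·x^3 + 2·x (coefficients mod 3)
  leading term 2·x^3: subtract (2)·f(x) = 2·x^3 + x^2 + 2·x + 2, leaving 2·x^2 + 1 (coefficients mod 3)
The degree is now < 3, so this is the remainder. Hence a · b ≡ 2·x^2 + 1 in F_3[x]/(f).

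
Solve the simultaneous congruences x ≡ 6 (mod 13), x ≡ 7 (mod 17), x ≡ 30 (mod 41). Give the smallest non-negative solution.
x ≡ 6467 (mod 9061); the representative in [0, 9061) is 6467

The moduli 13, 17, 41 are pairwise coprime, so by the CRT there is a unique solution mod 13·17·41 = 9061.
Solve by successive substitution. Start with x ≡ 6 (mod 13).
  Combine with x ≡ 7 (mod 17): write x = 6 + 13·t and require 6 + 13·t ≡ 7 (mod 17), i.e. 13·t ≡ 7 − 6 ≡ 1 (mod 17). Since 13^(−1) ≡ 4 (mod 17), t ≡ 4·1 ≡ 4 (mod 17). So x ≡ 6 + 13·4 = 58 (mod 221).
  Combine with x ≡ 30 (mod 41): write x = 58 + 221·t and require 58 + 221·t ≡ 30 (mod 41), i.e. 221·t ≡ 30 − 58 ≡ 13 (mod 41). Since 221^(−1) ≡ 18 (mod 41) (221 ≡ 16 (mod 41)), t ≡ 18·13 ≡ 29 (mod 41). So x ≡ 58 + 221·29 = 6467 (mod 9061).
Unique solution in [0, 9061): x = 6467.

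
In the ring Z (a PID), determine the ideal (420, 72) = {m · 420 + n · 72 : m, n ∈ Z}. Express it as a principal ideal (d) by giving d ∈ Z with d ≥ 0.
(420, 72) = (12); d = 12

In the PID Z, (a, b) is generated by gcd(a, b). Compute gcd(420, 72) with the extended Euclidean algorithm, tracking rows (r, s, t) with s·420 + t·72 = r:
  row A: (420, 1, 0)   [1·420 + 0·72 = 420]
  row B: (72, 0, 1)   [0·420 + 1·72 = 72]
  420 = 5·72 + 60   → row C = row A − 5·row B = (60, 1, −5)   [check: 1·420 − 5·72 = 60]
  72 = 1·60 + 12   → row D = row B − 1·row C = (12, −1, 6)   [check: −1·420 + 6·72 = 12]
  60 = 5·12 + 0   → remainder 0, stop. gcd = 12 (last nonzero row D).
So gcd(420, 72) = 12, with Bézout identity −1·420 + 6·72 = 12. Containment (⊇): the Bézout identity exhibits 12 as an element of (420, 72), giving (12) ⊆ (420, 72). Containment (⊆): since 12 | 420 and 12 | 72 (420 = 12·35, 72 = 12·6), every Z-linear combination of 420 and 72 is divisible by 12, so (420, 72) ⊆ (12). Therefore (420, 72) = (12), d = 12.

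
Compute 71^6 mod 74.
63

Use repeated squaring. Binary(6) = 110. Walk through the bits of the exponent 6 left-to-right: at each bit after the leading one, square the running value, then multiply by 71 if the bit is 1 (always reducing mod 74):
  bit 1 = 1 (leading): start with 71.
  bit 2 = 1: square 71^2 = 5041 ≡ 9; bit is 1, so multiply 9·71 = 639 ≡ 47 (mod 74).
  bit 3 = 0: square 47^2 = 2209 ≡ 63 (mod 74).
Final value: 71^6 ≡ 63 (mod 74).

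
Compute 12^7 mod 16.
0

Use repeated squaring. Binary(7) = 111. Walk through the bits of the exponent 7 left-to-right: at each bit after the leading one, square the running value, then multiply by 12 if the bit is 1 (always reducing mod 16):
  bit 1 = 1 (leading): start with 12.
  bit 2 = 1: square 12^2 = 144 ≡ 0; bit is 1, so multiply 0·12 = 0 (mod 16).
  bit 3 = 1: square 0^2 = 0; bit is 1, so multiply 0·12 = 0 (mod 16).
Final value: 12^7 ≡ 0 (mod 16).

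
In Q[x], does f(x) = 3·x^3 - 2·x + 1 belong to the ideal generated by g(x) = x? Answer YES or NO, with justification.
In Q[x] the ideal (g) consists of all multiples of g, so f ∈ (g) iff g | f, i.e. iff the remainder of f on division by g is 0. Divide f by g (g is monic, so eliminate the leading term of the running remainder at each step):
  leading term 3·x^3: subtract (3·x^2)·g(x) = 3·x^3, leaving 1 - 2·x
  leading term -2·x: subtract (-2)·g(x) = -2·x, leaving 1
The remainder r(x) = 1 ≠ 0 (and deg r < deg g), so g ∤ f, i.e. f ∉ (g).

Final answer: NO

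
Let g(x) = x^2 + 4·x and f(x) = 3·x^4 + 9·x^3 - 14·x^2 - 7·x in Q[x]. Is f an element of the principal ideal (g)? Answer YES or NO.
In Q[x] the ideal (g) consists of all multiples of g, so f ∈ (g) iff g | f, i.e. iff the remainder of f on division by g is 0. Divide f by g (g is monic, so eliminate the leading term of the running remainder at each step):
  leading term 3·x^4: subtract (3·x^2)·g(x) = 3·x^4 + 12·x^3, leaving -3·x^3 - 14·x^2 - 7·x
  leading term -3·x^3: subtract (-3·x)·g(x) = -3·x^3 - 12·x^2, leaving -2·x^2 - 7·x
  leading term -2·x^2: subtract (-2)·g(x) = -2·x^2 - 8·x, leaving x
The remainder r(x) = x ≠ 0 (and deg r < deg g), so g ∤ f, i.e. f ∉ (g).

Final answer: NO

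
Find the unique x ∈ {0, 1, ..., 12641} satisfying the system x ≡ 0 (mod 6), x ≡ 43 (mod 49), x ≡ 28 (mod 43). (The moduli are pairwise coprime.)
The moduli 6, 49, 43 are pairwise coprime, so by the CRT there is a unique solution mod 6·49·43 = 12642.
Solve by successive substitution. Start with x ≡ 0 (mod 6).
  Combine with x ≡ 43 (mod 49): write x = 6·t and require 6·t ≡ 43 (mod 49). Since 6^(−1) ≡ 41 (mod 49), t ≡ 41·43 ≡ 48 (mod 49). So x ≡ 6·48 = 288 (mod 294).
  Combine with x ≡ 28 (mod 43): write x = 288 + 294·t and require 288 + 294·t ≡ 28 (mod 43), i.e. 294·t ≡ 28 − 288 ≡ 41 (mod 43). Since 294^(−1) ≡ 6 (mod 43) (294 ≡ 36 (mod 43)), t ≡ 6·41 ≡ 31 (mod 43). So x ≡ 288 + 294·31 = 9402 (mod 12642).
Unique solution in [0, 12642): x = 9402.

Final answer: x ≡ 9402 (mod 12642); the representative in [0, 12642) is 9402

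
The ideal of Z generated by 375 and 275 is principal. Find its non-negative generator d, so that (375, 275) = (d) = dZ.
(375, 275) = (25); d = 25

In the PID Z, (a, b) is generated by gcd(a, b). Compute gcd(375, 275) with the extended Euclidean algorithm, tracking rows (r, s, t) with s·375 + t·275 = r:
  row A: (375, 1, 0)   [1·375 + 0·275 = 375]
  row B: (275, 0, 1)   [0·375 + 1·275 = 275]
  375 = 1·275 + 100   → row C = row A − 1·row B = (100, 1, −1)   [check: 1·375 − 1·275 = 100]
  275 = 2·100 + 75   → row D = row B − 2·row C = (75, −2, 3)   [check: −2·375 + 3·275 = 75]
  100 = 1·75 + 25   → row E = row C − 1·row D = (25, 3, −4)   [check: 3·375 − 4·275 = 25]
  75 = 3·25 + 0   → remainder 0, stop. gcd = 25 (last nonzero row E).
So gcd(375, 275) = 25, with Bézout identity 3·375 − 4·275 = 25. Containment (⊇): the Bézout identity exhibits 25 as an element of (375, 275), giving (25) ⊆ (375, 275). Containment (⊆): since 25 | 375 and 25 | 275 (375 = 25·15, 275 = 25·11), every Z-linear combination of 375 and 275 is divisible by 25, so (375, 275) ⊆ (25). Therefore (375, 275) = (25), d = 25.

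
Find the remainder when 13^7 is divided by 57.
10

Use repeated squaring. Binary(7) = 111. Walk through the bits of the exponent 7 left-to-right: at each bit after the leading one, square the running value, then multiply by 13 if the bit is 1 (always reducing mod 57):
  bit 1 = 1 (leading): start with 13.
  bit 2 = 1: square 13^2 = 169 ≡ 55; bit is 1, so multiply 55·13 = 715 ≡ 31 (mod 57).
  bit 3 = 1: square 31^2 = 961 ≡ 49; bit is 1, so multiply 49·13 = 637 ≡ 10 (mod 57).
Final value: 13^7 ≡ 10 (mod 57).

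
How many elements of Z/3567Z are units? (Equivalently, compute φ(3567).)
An element a ∈ Z/3567Z is a unit iff gcd(a, 3567) = 1, so the number of units is φ(3567). φ is multiplicative, with φ(p^e) = p^e − p^(e−1). Factorise 3567 = 3 · 29 · 41. Then
  φ(3567) = (3 − 1) · (29 − 1) · (41 − 1) = 2 · 28 · 40 = 2240.

Final answer: Z/3567Z has φ(3567) = 2240 units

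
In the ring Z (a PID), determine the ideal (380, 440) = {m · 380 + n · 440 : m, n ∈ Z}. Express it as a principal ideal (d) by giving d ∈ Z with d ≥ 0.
In the PID Z, (a, b) is generated by gcd(a, b). Compute gcd(440, 380) with the extended Euclidean algorithm, tracking rows (r, s, t) with s·440 + t·380 = r:
  row A: (440, 1, 0)   [1·440 + 0·380 = 440]
  row B: (380, 0, 1)   [0·440 + 1·380 = 380]
  440 = 1·380 + 60   → row C = row A − 1·row B = (60, 1, −1)   [check: 1·440 − 1·380 = 60]
  380 = 6·60 + 20   → row D = row B − 6·row C = (20, −6, 7)   [check: −6·440 + 7·380 = 20]
  60 = 3·20 + 0   → remainder 0, stop. gcd = 20 (last nonzero row D).
So gcd(380, 440) = 20, with Bézout identity −6·440 + 7·380 = 20. Containment (⊇): the Bézout identity exhibits 20 as an element of (380, 440), giving (20) ⊆ (380, 440). Containment (⊆): since 20 | 380 and 20 | 440 (380 = 20·19, 440 = 20·22), every Z-linear combination of 380 and 440 is divisible by 20, so (380, 440) ⊆ (20). Therefore (380, 440) = (20), d = 20.

Final answer: (380, 440) = (20); d = 20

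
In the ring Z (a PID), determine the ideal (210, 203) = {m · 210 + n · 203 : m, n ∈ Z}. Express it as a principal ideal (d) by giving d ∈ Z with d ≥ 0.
In the PID Z, (a, b) is generated by gcd(a, b). Compute gcd(210, 203) with the extended Euclidean algorithm, tracking rows (r, s, t) with s·210 + t·203 = r:
  row A: (210, 1, 0)   [1·210 + 0·203 = 210]
  row B: (203, 0, 1)   [0·210 + 1·203 = 203]
  210 = 1·203 + 7   → row C = row A − 1·row B = (7, 1, −1)   [check: 1·210 − 1·203 = 7]
  203 = 29·7 + 0   → remainder 0, stop. gcd = 7 (last nonzero row C).
So gcd(210, 203) = 7, with Bézout identity 1·210 − 1·203 = 7. Containment (⊇): the Bézout identity exhibits 7 as an element of (210, 203), giving (7) ⊆ (210, 203). Containment (⊆): since 7 | 210 and 7 | 203 (210 = 7·30, 203 = 7·29), every Z-linear combination of 210 and 203 is divisible by 7, so (210, 203) ⊆ (7). Therefore (210, 203) = (7), d = 7.

Final answer: (210, 203) = (7); d = 7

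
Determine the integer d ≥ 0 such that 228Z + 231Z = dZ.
In the PID Z, (a, b) is generated by gcd(a, b). Compute gcd(231, 228) with the extended Euclidean algorithm, tracking rows (r, s, t) with s·231 + t·228 = r:
  row A: (231, 1, 0)   [1·231 + 0·228 = 231]
  row B: (228, 0, 1)   [0·231 + 1·228 = 228]
  231 = 1·228 + 3   → row C = row A − 1·row B = (3, 1, −1)   [check: 1·231 − 1·228 = 3]
  228 = 76·3 + 0   → remainder 0, stop. gcd = 3 (last nonzero row C).
So gcd(228, 231) = 3, with Bézout identity 1·231 − 1·228 = 3. Containment (⊇): the Bézout identity exhibits 3 as an element of (228, 231), giving (3) ⊆ (228, 231). Containment (⊆): since 3 | 228 and 3 | 231 (228 = 3·76, 231 = 3·77), every Z-linear combination of 228 and 231 is divisible by 3, so (228, 231) ⊆ (3). Therefore (228, 231) = (3), d = 3.

Final answer: (228, 231) = (3); d = 3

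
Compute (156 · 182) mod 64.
40

Reduce the factors first: 156 ≡ 28, 182 ≡ 54 (mod 64), so 156 · 182 ≡ 28 · 54 (mod 64). 28 · 54 = 1512. Dividing by 64: 1512 = 23·64 + 40. So (156 · 182) mod 64 = 40.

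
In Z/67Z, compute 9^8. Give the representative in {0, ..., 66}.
Use repeated squaring. Binary(8) = 1000. Walk through the bits of the exponent 8 left-to-right: at each bit after the leading one, square the running value, then multiply by 9 if the bit is 1 (always reducing mod 67):
  bit 1 = 1 (leading): start with 9.
  bit 2 = 0: square 9^2 = 81 ≡ 14 (mod 67).
  bit 3 = 0: square 14^2 = 196 ≡ 62 (mod 67).
  bit 4 = 0: square 62^2 = 3844 ≡ 25 (mod 67).
Final value: 9^8 ≡ 25 (mod 67).

Final answer: 25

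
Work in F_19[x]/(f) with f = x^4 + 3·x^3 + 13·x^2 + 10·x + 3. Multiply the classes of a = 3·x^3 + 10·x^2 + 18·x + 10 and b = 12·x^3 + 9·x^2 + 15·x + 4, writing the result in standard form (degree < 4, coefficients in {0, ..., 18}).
Multiply as integer polynomials: a · b = 36·x^6 + 147·x^5 + 351·x^4 + 444·x^3 + 400·x^2 + 222·x + 40. Reducing coefficients mod 19: a · b ≡ 17·x^6 + 14·x^5 + 9·x^4 + 7·x^3 + x^2 + 13·x + 2. Now divide by f(x) = x^4 + 3·x^3 + 13·x^2 + 10·x + 3 in F_19[x], eliminating the leading term at each step:
  leading term 17·x^6: subtract (17·x^2)·f(x) = 17·x^6 + 13·x^5 + 12·x^4 + 18·x^3 + 13·x^2, leaving x^5 + 16·x^4 + 8·x^3 + 7·x^2 + 13·x + 2 (coefficients mod 19)
  leading term x^5: subtract (x)·f(x) = x^5 + 3·x^4 + 13·x^3 + 10·x^2 + 3·x, leaving 13·x^4 + 14·x^3 + 16·x^2 + 10·x + 2 (coefficients mod 19)
  leading term 13·x^4: subtract (13)·f(x) = 13·x^4 + x^3 + 17·x^2 + 16·x + 1, leaving 13·x^3 + 18·x^2 + 13·x + 1 (coefficients mod 19)
The degree is now < 4, so this is the remainder. Hence a · b ≡ 13·x^3 + 18·x^2 + 13·x + 1 in F_19[x]/(f).

Final answer: a · b ≡ 13·x^3 + 18·x^2 + 13·x + 1 (mod f(x))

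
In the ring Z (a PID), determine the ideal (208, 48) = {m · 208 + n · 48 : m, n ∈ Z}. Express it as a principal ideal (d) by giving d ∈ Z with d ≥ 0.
(208, 48) = (16); d = 16

In the PID Z, (a, b) is generated by gcd(a, b). Compute gcd(208, 48) with the extended Euclidean algorithm, tracking rows (r, s, t) with s·208 + t·48 = r:
  row A: (208, 1, 0)   [1·208 + 0·48 = 208]
  row B: (48, 0, 1)   [0·208 + 1·48 = 48]
  208 = 4·48 + 16   → row C = row A − 4·row B = (16, 1, −4)   [check: 1·208 − 4·48 = 16]
  48 = 3·16 + 0   → remainder 0, stop. gcd = 16 (last nonzero row C).
So gcd(208, 48) = 16, with Bézout identity 1·208 − 4·48 = 16. Containment (⊇): the Bézout identity exhibits 16 as an element of (208, 48), giving (16) ⊆ (208, 48). Containment (⊆): since 16 | 208 and 16 | 48 (208 = 16·13, 48 = 16·3), every Z-linear combination of 208 and 48 is divisible by 16, so (208, 48) ⊆ (16). Therefore (208, 48) = (16), d = 16.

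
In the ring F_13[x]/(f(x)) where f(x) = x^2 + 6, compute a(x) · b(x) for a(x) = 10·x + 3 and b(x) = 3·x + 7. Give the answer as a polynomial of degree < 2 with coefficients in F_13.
a · b ≡ x + 10 (mod f(x))

Multiply as integer polynomials: a · b = 30·x^2 + 79·x + 21. Reducing coefficients mod 13: a · b ≡ 4·x^2 + x + 8. Now divide by f(x) = x^2 + 6 in F_13[x], eliminating the leading term at each step:
  leading term 4·x^2: subtract (4)·f(x) = 4·x^2 + 11, leaving x + 10 (coefficients mod 13)
The degree is now < 2, so this is the remainder. Hence a · b ≡ x + 10 in F_13[x]/(f).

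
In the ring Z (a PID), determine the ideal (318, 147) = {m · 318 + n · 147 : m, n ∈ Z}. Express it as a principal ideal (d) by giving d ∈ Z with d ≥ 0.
(318, 147) = (3); d = 3

In the PID Z, (a, b) is generated by gcd(a, b). Compute gcd(318, 147) with the extended Euclidean algorithm, tracking rows (r, s, t) with s·318 + t·147 = r:
  row A: (318, 1, 0)   [1·318 + 0·147 = 318]
  row B: (147, 0, 1)   [0·318 + 1·147 = 147]
  318 = 2·147 + 24   → row C = row A − 2·row B = (24, 1, −2)   [check: 1·318 − 2·147 = 24]
  147 = 6·24 + 3   → row D = row B − 6·row C = (3, −6, 13)   [check: −6·318 + 13·147 = 3]
  24 = 8·3 + 0   → remainder 0, stop. gcd = 3 (last nonzero row D).
So gcd(318, 147) = 3, with Bézout identity −6·318 + 13·147 = 3. Containment (⊇): the Bézout identity exhibits 3 as an element of (318, 147), giving (3) ⊆ (318, 147). Containment (⊆): since 3 | 318 and 3 | 147 (318 = 3·106, 147 = 3·49), every Z-linear combination of 318 and 147 is divisible by 3, so (318, 147) ⊆ (3). Therefore (318, 147) = (3), d = 3.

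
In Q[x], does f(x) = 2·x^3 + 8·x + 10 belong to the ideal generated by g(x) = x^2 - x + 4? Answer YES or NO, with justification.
In Q[x] the ideal (g) consists of all multiples of g, so f ∈ (g) iff g | f, i.e. iff the remainder of f on division by g is 0. Divide f by g (g is monic, so eliminate the leading term of the running remainder at each step):
  leading term 2·x^3: subtract (2·x)·g(x) = 2·x^3 - 2·x^2 + 8·x, leaving 2·x^2 + 10
  leading term 2·x^2: subtract (2)·g(x) = 2·x^2 - 2·x + 8, leaving 2·x + 2
The remainder r(x) = 2·x + 2 ≠ 0 (and deg r < deg g), so g ∤ f, i.e. f ∉ (g).

Final answer: NO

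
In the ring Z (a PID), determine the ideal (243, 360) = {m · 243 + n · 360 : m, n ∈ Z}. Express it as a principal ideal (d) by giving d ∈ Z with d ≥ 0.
(243, 360) = (9); d = 9

In the PID Z, (a, b) is generated by gcd(a, b). Compute gcd(360, 243) with the extended Euclidean algorithm, tracking rows (r, s, t) with s·360 + t·243 = r:
  row A: (360, 1, 0)   [1·360 + 0·243 = 360]
  row B: (243, 0, 1)   [0·360 + 1·243 = 243]
  360 = 1·243 + 117   → row C = row A − 1·row B = (117, 1, −1)   [check: 1·360 − 1·243 = 117]
  243 = 2·117 + 9   → row D = row B − 2·row C = (9, −2, 3)   [check: −2·360 + 3·243 = 9]
  117 = 13·9 + 0   → remainder 0, stop. gcd = 9 (last nonzero row D).
So gcd(243, 360) = 9, with Bézout identity −2·360 + 3·243 = 9. Containment (⊇): the Bézout identity exhibits 9 as an element of (243, 360), giving (9) ⊆ (243, 360). Containment (⊆): since 9 | 243 and 9 | 360 (243 = 9·27, 360 = 9·40), every Z-linear combination of 243 and 360 is divisible by 9, so (243, 360) ⊆ (9). Therefore (243, 360) = (9), d = 9.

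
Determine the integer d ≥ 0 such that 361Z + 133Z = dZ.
In the PID Z, (a, b) is generated by gcd(a, b). Compute gcd(361, 133) with the extended Euclidean algorithm, tracking rows (r, s, t) with s·361 + t·133 = r:
  row A: (361, 1, 0)   [1·361 + 0·133 = 361]
  row B: (133, 0, 1)   [0·361 + 1·133 = 133]
  361 = 2·133 + 95   → row C = row A − 2·row B = (95, 1, −2)   [check: 1·361 − 2·133 = 95]
  133 = 1·95 + 38   → row D = row B − 1·row C = (38, −1, 3)   [check: −1·361 + 3·133 = 38]
  95 = 2·38 + 19   → row E = row C − 2·row D = (19, 3, −8)   [check: 3·361 − 8·133 = 19]
  38 = 2·19 + 0   → remainder 0, stop. gcd = 19 (last nonzero row E).
So gcd(361, 133) = 19, with Bézout identity 3·361 − 8·133 = 19. Containment (⊇): the Bézout identity exhibits 19 as an element of (361, 133), giving (19) ⊆ (361, 133). Containment (⊆): since 19 | 361 and 19 | 133 (361 = 19·19, 133 = 19·7), every Z-linear combination of 361 and 133 is divisible by 19, so (361, 133) ⊆ (19). Therefore (361, 133) = (19), d = 19.

Final answer: (361, 133) = (19); d = 19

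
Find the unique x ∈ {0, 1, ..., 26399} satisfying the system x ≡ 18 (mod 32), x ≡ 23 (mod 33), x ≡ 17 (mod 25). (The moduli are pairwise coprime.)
The moduli 32, 33, 25 are pairwise coprime, so by the CRT there is a unique solution mod 32·33·25 = 26400.
Solve by successive substitution. Start with x ≡ 18 (mod 32).
  Combine with x ≡ 23 (mod 33): write x = 18 + 32·t and require 18 + 32·t ≡ 23 (mod 33), i.e. 32·t ≡ 23 − 18 ≡ 5 (mod 33). Since 32^(−1) ≡ 32 (mod 33), t ≡ 32·5 ≡ 28 (mod 33). So x ≡ 18 + 32·28 = 914 (mod 1056).
  Combine with x ≡ 17 (mod 25): write x = 914 + 1056·t and require 914 + 1056·t ≡ 17 (mod 25), i.e. 1056·t ≡ 17 − 914 ≡ 3 (mod 25). Since 1056^(−1) ≡ 21 (mod 25) (1056 ≡ 6 (mod 25)), t ≡ 21·3 ≡ 13 (mod 25). So x ≡ 914 + 1056·13 = 14642 (mod 26400).
Unique solution in [0, 26400): x = 14642.

Final answer: x ≡ 14642 (mod 26400); the representative in [0, 26400) is 14642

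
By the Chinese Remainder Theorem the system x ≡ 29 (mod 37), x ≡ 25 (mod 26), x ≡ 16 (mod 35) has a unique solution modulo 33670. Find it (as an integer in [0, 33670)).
x ≡ 32811 (mod 33670); the representative in [0, 33670) is 32811

The moduli 37, 26, 35 are pairwise coprime, so by the CRT there is a unique solution mod 37·26·35 = 33670.
Solve by successive substitution. Start with x ≡ 29 (mod 37).
  Combine with x ≡ 25 (mod 26): write x = 29 + 37·t and require 29 + 37·t ≡ 25 (mod 26), i.e. 37·t ≡ 25 − 29 ≡ 22 (mod 26). Since 37^(−1) ≡ 19 (mod 26) (37 ≡ 11 (mod 26)), t ≡ 19·22 ≡ 2 (mod 26). So x ≡ 29 + 37·2 = 103 (mod 962).
  Combine with x ≡ 16 (mod 35): write x = 103 + 962·t and require 103 + 962·t ≡ 16 (mod 35), i.e. 962·t ≡ 16 − 103 ≡ 18 (mod 35). Since 962^(−1) ≡ 33 (mod 35) (962 ≡ 17 (mod 35)), t ≡ 33·18 ≡ 34 (mod 35). So x ≡ 103 + 962·34 = 32811 (mod 33670).
Unique solution in [0, 33670): x = 32811.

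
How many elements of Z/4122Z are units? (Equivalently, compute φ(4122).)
Z/4122Z has φ(4122) = 1368 units

An element a ∈ Z/4122Z is a unit iff gcd(a, 4122) = 1, so the number of units is φ(4122). φ is multiplicative, with φ(p^e) = p^e − p^(e−1). Factorise 4122 = 2 · 3^2 · 229. Then
  φ(4122) = (2 − 1) · (3^2 − 3^1) · (229 − 1) = 1 · 6 · 228 = 1368.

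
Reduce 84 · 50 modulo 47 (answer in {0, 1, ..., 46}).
Reduce the factors first: 84 ≡ 37, 50 ≡ 3 (mod 47), so 84 · 50 ≡ 37 · 3 (mod 47). 37 · 3 = 111. Dividing by 47: 111 = 2·47 + 17. So (84 · 50) mod 47 = 17.

Final answer: 17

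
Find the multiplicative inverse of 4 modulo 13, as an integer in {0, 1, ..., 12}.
4^(−1) ≡ 10 (mod 13)

Apply the extended Euclidean algorithm to (13, 4), tracking rows (r, s, t) with s·13 + t·4 = r. Each division r_prev = q·r_cur + r_new produces the new row as (previous row) − q·(current row):
  row A: (13, 1, 0)   [1·13 + 0·4 = 13]
  row B: (4, 0, 1)   [0·13 + 1·4 = 4]
  13 = 3·4 + 1   → row C = row A − 3·row B = (1, 1, −3)   [check: 1·13 − 3·4 = 1]
  4 = 4·1 + 0   → remainder 0, stop. gcd = 1 (last nonzero row C).
The gcd is 1, so 4 is invertible mod 13. The last nonzero row gives 1·13 − 3·4 = 1, so t = −3. So 4^(−1) ≡ −3 ≡ 10 (mod 13). Verify: 4 · 10 = 40 ≡ 1 (mod 13). ✓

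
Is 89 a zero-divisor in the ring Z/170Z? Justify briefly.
gcd(89, 170) = 1, so 89 is a unit in Z/170Z (it has a multiplicative inverse). A unit cannot be a zero-divisor: if 89·b ≡ 0 then multiplying both sides by 89^(−1) gives b ≡ 0. So 89 is not a zero-divisor.

Final answer: NO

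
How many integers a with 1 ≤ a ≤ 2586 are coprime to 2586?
860

The number of a ∈ {1, ..., 2586} with gcd(a, 2586) = 1 is by definition Euler's totient φ(2586). φ is multiplicative, with φ(p^e) = p^e − p^(e−1). Factorise 2586 = 2 · 3 · 431. Then
  φ(2586) = (2 − 1) · (3 − 1) · (431 − 1) = 1 · 2 · 430 = 860.
So there are 860 such integers.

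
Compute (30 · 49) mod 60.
Both factors are already reduced mod 60. 30 · 49 = 1470. Dividing by 60: 1470 = 24·60 + 30. So (30 · 49) mod 60 = 30.

Final answer: 30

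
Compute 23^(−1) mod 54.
Apply the extended Euclidean algorithm to (54, 23), tracking rows (r, s, t) with s·54 + t·23 = r. Each division r_prev = q·r_cur + r_new produces the new row as (previous row) − q·(current row):
  row A: (54, 1, 0)   [1·54 + 0·23 = 54]
  row B: (23, 0, 1)   [0·54 + 1·23 = 23]
  54 = 2·23 + 8   → row C = row A − 2·row B = (8, 1, −2)   [check: 1·54 − 2·23 = 8]
  23 = 2·8 + 7   → row D = row B − 2·row C = (7, −2, 5)   [check: −2·54 + 5·23 = 7]
  8 = 1·7 + 1   → row E = row C − 1·row D = (1, 3, −7)   [check: 3·54 − 7·23 = 1]
  7 = 7·1 + 0   → remainder 0, stop. gcd = 1 (last nonzero row E).
The gcd is 1, so 23 is invertible mod 54. The last nonzero row gives 3·54 − 7·23 = 1, so t = −7. So 23^(−1) ≡ −7 ≡ 47 (mod 54). Verify: 23 · 47 = 1081 ≡ 1 (mod 54). ✓

Final answer: 23^(−1) ≡ 47 (mod 54)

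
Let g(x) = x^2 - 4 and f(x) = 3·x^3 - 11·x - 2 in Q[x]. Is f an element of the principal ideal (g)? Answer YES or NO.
In Q[x] the ideal (g) consists of all multiples of g, so f ∈ (g) iff g | f, i.e. iff the remainder of f on division by g is 0. Divide f by g (g is monic, so eliminate the leading term of the running remainder at each step):
  leading term 3·x^3: subtract (3·x)·g(x) = 3·x^3 - 12·x, leaving x - 2
The remainder r(x) = x - 2 ≠ 0 (and deg r < deg g), so g ∤ f, i.e. f ∉ (g).

Final answer: NO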